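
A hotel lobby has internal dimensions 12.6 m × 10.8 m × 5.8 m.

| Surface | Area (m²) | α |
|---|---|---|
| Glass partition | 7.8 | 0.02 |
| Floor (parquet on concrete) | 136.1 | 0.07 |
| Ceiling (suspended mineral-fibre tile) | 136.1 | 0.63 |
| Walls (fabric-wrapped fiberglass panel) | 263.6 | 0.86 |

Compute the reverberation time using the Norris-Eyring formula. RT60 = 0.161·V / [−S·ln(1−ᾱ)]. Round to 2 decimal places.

0.26 s

Total surface area S = 7.8 + 136.1 + 136.1 + 263.6 = 543.6 m².
Absorption A = 7.8·0.02 + 136.1·0.07 + 136.1·0.63 + 263.6·0.86 = 322.122 sabins.
Mean coefficient ᾱ = A/S = 0.5926.
Eyring denominator: −S ln(1−ᾱ) = 488.131.
V = 12.6 × 10.8 × 5.8 = 789.264 m³.
T = 0.161·V/[−S·ln(1−ᾱ)] = 0.161·789.264/488.131 = 0.26 s.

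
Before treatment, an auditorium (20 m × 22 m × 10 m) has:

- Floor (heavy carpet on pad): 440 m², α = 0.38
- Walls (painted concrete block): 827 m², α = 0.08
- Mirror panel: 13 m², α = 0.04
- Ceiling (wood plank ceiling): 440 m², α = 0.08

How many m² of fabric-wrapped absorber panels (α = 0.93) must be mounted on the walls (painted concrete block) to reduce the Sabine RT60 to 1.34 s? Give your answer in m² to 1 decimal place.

305.4

A₁ = Σ Sᵢαᵢ = 440×0.38 + 827×0.08 + 13×0.04 + 440×0.08 = 269.080 sabins.
V = 4400 m³. Target absorption A₂ = 0.161 × 4400 / 1.34 = 528.657 sabins.
ΔA needed = 528.657 − 269.080 = 259.577 sabins.
Each m² of panel replacing the walls (painted concrete block) adds (0.93 − 0.08) = 0.85 sabins.
Panel area = 259.577 / 0.85 = 305.4 m².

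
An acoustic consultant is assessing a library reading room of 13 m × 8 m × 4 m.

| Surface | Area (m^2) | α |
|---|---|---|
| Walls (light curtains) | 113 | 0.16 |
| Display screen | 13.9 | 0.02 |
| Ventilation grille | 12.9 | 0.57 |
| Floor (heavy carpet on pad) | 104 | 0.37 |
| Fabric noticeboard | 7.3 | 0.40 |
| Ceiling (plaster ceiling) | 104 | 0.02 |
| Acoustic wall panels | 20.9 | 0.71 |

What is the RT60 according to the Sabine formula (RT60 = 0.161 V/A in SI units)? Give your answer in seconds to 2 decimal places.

Summing Sᵢαᵢ: 18.080 + 0.278 + 7.353 + 38.480 + 2.920 + 2.080 + 14.839 → A = 84.030 sabins.
V = 13·8·4 = 416 m³.
T = 0.161 V/A = 0.161·416/84.030 = 0.80 s.

0.80 sec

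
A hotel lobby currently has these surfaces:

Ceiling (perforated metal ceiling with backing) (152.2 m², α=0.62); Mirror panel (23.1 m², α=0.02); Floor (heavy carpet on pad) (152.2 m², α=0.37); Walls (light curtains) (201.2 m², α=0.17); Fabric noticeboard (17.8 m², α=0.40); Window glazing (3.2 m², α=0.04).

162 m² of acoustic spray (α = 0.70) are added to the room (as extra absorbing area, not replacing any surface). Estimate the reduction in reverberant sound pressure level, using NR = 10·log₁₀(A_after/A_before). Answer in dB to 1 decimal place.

2.0 dB

A_before = Σ Sᵢαᵢ = 152.2*0.62 + 23.1*0.02 + 152.2*0.37 + 201.2*0.17 + 17.8*0.40 + 3.2*0.04 = 192.592 sabins.
Added absorption = 162 × 0.70 = 113.400 sabins.
A_after = 192.592 + 113.400 = 305.992 sabins.
NR = 10·log₁₀(305.992/192.592) = 2.0 dB.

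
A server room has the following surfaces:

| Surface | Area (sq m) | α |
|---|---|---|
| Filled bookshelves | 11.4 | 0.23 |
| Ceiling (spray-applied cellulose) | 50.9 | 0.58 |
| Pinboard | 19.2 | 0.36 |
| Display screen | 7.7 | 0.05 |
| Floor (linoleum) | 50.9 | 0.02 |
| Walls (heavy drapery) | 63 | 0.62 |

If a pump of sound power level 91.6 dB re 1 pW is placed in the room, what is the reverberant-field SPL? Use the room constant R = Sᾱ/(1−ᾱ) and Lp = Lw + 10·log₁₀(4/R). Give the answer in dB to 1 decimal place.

Σ(Sᵢαᵢ) = 11.4×0.23 + 50.9×0.58 + 19.2×0.36 + 7.7×0.05 + 50.9×0.02 + 63×0.62 = 79.519; total area S = 203.1 sq m.
ᾱ = 0.3915, so room constant R = A/(1−ᾱ) = 130.680 sq m.
Lp = 91.6 + 10·log₁₀(4/130.680) = 91.6 + (-15.14) = 76.5 dB.

76.5 dB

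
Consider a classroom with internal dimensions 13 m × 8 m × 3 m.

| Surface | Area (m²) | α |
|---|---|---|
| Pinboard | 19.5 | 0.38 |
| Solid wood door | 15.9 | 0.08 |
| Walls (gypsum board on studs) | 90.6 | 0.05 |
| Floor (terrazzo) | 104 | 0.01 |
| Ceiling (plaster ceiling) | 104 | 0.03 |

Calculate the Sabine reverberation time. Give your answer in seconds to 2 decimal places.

2.89 sec

Total absorption A = 19.5·0.38 + 15.9·0.08 + 90.6·0.05 + 104·0.01 + 104·0.03
  = 7.410 + 1.272 + 4.530 + 1.040 + 3.120 = 17.372 m² sabins.
V = 13·8·3 = 312 m³.
RT60 = 0.161 · V / A = 0.161 × 312 / 17.372 = 2.89 s.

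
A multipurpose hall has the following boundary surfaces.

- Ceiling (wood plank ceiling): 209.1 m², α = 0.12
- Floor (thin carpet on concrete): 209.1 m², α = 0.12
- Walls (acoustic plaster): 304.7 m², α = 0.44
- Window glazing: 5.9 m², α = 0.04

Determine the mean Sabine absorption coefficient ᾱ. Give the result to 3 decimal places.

0.253

S = Σ Sᵢ = 209.1 + 209.1 + 304.7 + 5.9 = 728.8 m².
A = 209.1*0.12 + 209.1*0.12 + 304.7*0.44 + 5.9*0.04 = 184.488 sabins.
ᾱ = 184.488 / 728.8 = 0.253.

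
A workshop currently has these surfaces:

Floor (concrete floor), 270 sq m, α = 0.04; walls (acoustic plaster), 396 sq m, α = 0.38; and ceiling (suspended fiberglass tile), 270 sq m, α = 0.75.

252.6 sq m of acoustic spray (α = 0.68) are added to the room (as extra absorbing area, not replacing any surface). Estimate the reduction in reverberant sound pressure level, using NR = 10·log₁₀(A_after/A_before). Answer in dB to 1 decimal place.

1.7 dB

Summing Sᵢαᵢ: 10.800 + 150.480 + 202.500 → A_before = 363.780 sabins.
Added absorption = 252.6 × 0.68 = 171.768 sabins.
New total A_after = 535.548 sabins.
NR = 10·log₁₀(535.548/363.780) = 1.7 dB.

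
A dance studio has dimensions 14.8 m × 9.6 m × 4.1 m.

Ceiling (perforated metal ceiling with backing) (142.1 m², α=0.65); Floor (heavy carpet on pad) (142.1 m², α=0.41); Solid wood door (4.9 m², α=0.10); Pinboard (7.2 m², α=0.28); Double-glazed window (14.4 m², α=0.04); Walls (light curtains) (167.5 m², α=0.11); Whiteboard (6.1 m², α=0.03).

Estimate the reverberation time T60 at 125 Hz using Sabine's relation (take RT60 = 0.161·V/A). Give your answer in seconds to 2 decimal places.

0.54 sec

Equivalent absorption area: A = 142.1·0.65 + 142.1·0.41 + 4.9·0.10 + 7.2·0.28 + 14.4·0.04 + 167.5·0.11 + 6.1·0.03 = 172.316 m².
Volume V = 14.8 × 9.6 × 4.1 = 582.528 m³.
RT60 = 0.161 · V / A = 0.161 × 582.528 / 172.316 = 0.54 s.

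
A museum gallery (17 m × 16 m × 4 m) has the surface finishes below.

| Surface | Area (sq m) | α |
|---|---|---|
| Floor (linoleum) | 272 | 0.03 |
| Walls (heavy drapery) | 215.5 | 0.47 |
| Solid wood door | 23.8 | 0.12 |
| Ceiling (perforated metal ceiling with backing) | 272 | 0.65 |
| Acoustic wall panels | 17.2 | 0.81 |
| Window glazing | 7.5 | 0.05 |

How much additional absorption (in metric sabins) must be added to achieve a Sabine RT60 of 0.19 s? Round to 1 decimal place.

Equivalent absorption area: A₁ = 272·0.03 + 215.5·0.47 + 23.8·0.12 + 272·0.65 + 17.2·0.81 + 7.5·0.05 = 303.408 sq m.
For T = 0.19 s, need A₂ = 0.161·V/T = 0.161·1088/0.19 = 921.937 sabins.
ΔA = A₂ − A₁ = 921.937 − 303.408 = 618.5 sabins.

618.5 sabins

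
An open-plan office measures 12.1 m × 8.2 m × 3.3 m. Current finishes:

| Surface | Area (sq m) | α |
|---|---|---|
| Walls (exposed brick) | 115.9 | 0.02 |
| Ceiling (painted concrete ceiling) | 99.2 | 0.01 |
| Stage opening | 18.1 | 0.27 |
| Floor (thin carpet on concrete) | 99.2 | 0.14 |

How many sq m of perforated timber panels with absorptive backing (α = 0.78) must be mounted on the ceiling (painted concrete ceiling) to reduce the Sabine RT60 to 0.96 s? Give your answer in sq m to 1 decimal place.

42.6

Summing Sᵢαᵢ: 2.318 + 0.992 + 4.887 + 13.888 → A₁ = 22.085 sabins.
Required A₂ = 0.161·327.426/0.96 = 54.912 sabins.
Absorption to add: 54.912 − 22.085 = 32.827 sabins.
Each sq m of panel replacing the ceiling (painted concrete ceiling) adds (0.78 − 0.01) = 0.77 sabins.
Area = ΔA/Δα = 32.827/0.77 = 42.6 sq m.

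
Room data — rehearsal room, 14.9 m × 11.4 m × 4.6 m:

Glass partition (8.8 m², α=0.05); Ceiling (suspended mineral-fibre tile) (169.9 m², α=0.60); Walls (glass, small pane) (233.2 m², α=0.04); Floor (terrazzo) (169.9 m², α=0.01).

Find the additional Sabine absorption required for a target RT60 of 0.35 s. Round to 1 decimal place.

Total absorption A₁ = 8.8×0.05 + 169.9×0.60 + 233.2×0.04 + 169.9×0.01
  = 0.440 + 101.940 + 9.328 + 1.699 = 113.407 m² sabins.
Target A₂ = 0.161·781.356/0.35 = 359.424 sabins (V = 781.356 m³).
ΔA = A₂ − A₁ = 359.424 − 113.407 = 246.0 sabins.

246.0 sabins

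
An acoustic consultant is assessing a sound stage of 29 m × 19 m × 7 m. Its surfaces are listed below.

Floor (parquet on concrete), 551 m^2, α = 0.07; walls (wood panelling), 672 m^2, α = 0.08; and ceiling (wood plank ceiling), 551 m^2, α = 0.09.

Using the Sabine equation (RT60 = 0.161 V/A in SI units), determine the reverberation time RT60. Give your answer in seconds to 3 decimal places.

4.376 sec

Equivalent absorption area: A = 551*0.07 + 672*0.08 + 551*0.09 = 141.920 m^2.
Room volume: 3857 m³.
RT60 = 0.161 · V / A = 0.161 × 3857 / 141.920 = 4.376 s.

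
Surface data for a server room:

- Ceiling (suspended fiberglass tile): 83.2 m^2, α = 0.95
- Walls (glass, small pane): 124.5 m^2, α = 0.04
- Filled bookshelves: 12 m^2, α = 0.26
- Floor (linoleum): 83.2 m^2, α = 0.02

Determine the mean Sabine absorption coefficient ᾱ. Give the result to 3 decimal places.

0.293

S = Σ Sᵢ = 83.2 + 124.5 + 12 + 83.2 = 302.9 m^2.
Weighted sum Σ Sα = 88.804.
ᾱ = 88.804 / 302.9 = 0.293.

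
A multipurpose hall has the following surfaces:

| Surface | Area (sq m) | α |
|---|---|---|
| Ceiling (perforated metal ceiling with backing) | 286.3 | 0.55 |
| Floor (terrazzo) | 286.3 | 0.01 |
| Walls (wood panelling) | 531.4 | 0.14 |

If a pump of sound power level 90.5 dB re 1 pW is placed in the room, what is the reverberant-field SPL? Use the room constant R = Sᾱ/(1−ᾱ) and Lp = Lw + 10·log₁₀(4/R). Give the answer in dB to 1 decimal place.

Σ(Sᵢαᵢ) = 286.3×0.55 + 286.3×0.01 + 531.4×0.14 = 234.724; total area S = 1104.0 sq m.
ᾱ = 234.724/1104.0 = 0.2126; R = Sᾱ/(1−ᾱ) = 234.724/(1−0.2126) = 298.100 sq m.
Lp = 90.5 + 10·log₁₀(4/298.100) = 90.5 + (-18.72) = 71.8 dB.

71.8 dB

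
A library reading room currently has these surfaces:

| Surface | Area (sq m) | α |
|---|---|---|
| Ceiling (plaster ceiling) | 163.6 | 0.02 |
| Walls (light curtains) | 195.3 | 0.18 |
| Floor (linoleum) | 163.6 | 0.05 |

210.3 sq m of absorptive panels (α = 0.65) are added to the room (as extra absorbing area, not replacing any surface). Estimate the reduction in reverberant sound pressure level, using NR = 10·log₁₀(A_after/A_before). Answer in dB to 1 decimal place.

A_before = Σ Sᵢαᵢ = 163.6·0.02 + 195.3·0.18 + 163.6·0.05 = 46.606 sabins.
Added absorption = 210.3 × 0.65 = 136.695 sabins.
New total A_after = 183.301 sabins.
NR = 10·log₁₀(183.301/46.606) = 5.9 dB.

5.9 dB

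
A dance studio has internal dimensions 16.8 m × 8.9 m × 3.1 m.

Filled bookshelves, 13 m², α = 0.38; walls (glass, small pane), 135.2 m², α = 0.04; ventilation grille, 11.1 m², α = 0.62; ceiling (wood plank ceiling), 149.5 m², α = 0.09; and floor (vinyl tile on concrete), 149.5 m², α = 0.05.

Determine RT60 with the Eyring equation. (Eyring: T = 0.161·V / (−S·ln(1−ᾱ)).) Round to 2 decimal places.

S = Σ Sᵢ = 458.3 m².
Σ(Sᵢαᵢ) = 13·0.38 + 135.2·0.04 + 11.1·0.62 + 149.5·0.09 + 149.5·0.05 = 38.160.
ᾱ = 38.160 / 458.3 = 0.0833.
−S·ln(1−ᾱ) = −458.3 × ln(1 − 0.0833) = 39.861.
V = 16.8 × 8.9 × 3.1 = 463.512 m³.
RT60 = 0.161 × 463.512 / 39.861 = 1.87 s.

1.87 s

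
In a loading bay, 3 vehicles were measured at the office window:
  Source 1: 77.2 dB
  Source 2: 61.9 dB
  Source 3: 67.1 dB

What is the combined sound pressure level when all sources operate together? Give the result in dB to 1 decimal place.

77.7 dB

Sum in the linear (power) domain: Σ 10^(Lᵢ/10) = 10^(77.2/10) + 10^(61.9/10) + 10^(67.1/10) = 5.916e+07.
Back to dB: 10·log₁₀ Σ = 77.7 dB.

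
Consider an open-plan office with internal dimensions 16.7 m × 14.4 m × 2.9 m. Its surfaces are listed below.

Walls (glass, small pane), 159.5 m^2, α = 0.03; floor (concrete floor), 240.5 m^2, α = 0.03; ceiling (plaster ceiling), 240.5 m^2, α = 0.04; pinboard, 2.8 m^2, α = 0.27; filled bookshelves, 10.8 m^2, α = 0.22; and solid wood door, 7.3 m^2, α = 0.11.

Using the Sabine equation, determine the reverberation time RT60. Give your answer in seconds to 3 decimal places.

Equivalent absorption area: A = 159.5·0.03 + 240.5·0.03 + 240.5·0.04 + 2.8·0.27 + 10.8·0.22 + 7.3·0.11 = 25.555 m^2.
Volume V = 16.7 × 14.4 × 2.9 = 697.392 m³.
RT60 = 0.161 · V / A = 0.161 × 697.392 / 25.555 = 4.394 s.

4.394 s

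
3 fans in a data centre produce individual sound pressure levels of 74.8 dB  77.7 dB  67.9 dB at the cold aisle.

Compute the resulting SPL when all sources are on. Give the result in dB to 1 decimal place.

Converting to relative power and adding: 10^(74.8/10) + 10^(77.7/10) + 10^(67.9/10) = 9.525e+07.
L_total = 10·log₁₀(9.525e+07) = 79.8 dB.

79.8 dB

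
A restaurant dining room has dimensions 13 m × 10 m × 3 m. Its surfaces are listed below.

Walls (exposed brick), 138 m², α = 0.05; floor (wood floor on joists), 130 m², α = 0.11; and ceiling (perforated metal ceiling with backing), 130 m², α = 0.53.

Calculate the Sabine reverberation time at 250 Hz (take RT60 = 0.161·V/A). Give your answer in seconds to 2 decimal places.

A = Σ Sᵢαᵢ = 138×0.05 + 130×0.11 + 130×0.53 = 90.100 sabins.
V = 13·10·3 = 390 m³.
RT60 = 0.161 · V / A = 0.161 × 390 / 90.100 = 0.70 s.

0.70 sec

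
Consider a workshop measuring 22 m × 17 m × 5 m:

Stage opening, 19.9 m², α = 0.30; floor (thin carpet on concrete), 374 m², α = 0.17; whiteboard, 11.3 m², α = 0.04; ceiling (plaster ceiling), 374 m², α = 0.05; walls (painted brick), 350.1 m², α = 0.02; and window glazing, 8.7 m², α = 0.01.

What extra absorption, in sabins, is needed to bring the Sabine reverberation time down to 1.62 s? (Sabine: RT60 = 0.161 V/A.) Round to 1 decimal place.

Summing Sᵢαᵢ: 5.970 + 63.580 + 0.452 + 18.700 + 7.002 + 0.087 → A₁ = 95.791 sabins.
For T = 1.62 s, need A₂ = 0.161·V/T = 0.161·1870/1.62 = 185.846 sabins.
Shortfall: 185.846 − 95.791 = 90.1 sabins.

90.1 sabins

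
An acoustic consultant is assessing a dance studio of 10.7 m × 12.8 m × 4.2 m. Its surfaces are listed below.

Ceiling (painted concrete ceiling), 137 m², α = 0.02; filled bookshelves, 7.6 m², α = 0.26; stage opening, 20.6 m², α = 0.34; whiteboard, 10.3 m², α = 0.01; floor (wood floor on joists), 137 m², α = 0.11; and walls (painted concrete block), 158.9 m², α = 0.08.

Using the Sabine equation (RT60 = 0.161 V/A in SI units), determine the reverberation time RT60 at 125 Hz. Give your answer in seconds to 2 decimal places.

2.34 seconds

A = Σ Sᵢαᵢ = 137*0.02 + 7.6*0.26 + 20.6*0.34 + 10.3*0.01 + 137*0.11 + 158.9*0.08 = 39.605 sabins.
Volume V = 10.7 × 12.8 × 4.2 = 575.232 m³.
Sabine: RT60 = 0.161 × 575.232 / 39.605 = 2.34 s.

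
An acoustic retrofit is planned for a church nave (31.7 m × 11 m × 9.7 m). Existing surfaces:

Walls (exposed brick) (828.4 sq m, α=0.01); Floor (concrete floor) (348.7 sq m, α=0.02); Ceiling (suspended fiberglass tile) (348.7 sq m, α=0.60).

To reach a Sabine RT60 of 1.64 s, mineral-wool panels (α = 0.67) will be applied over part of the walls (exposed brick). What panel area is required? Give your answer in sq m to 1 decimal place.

Equivalent absorption area: A₁ = 828.4·0.01 + 348.7·0.02 + 348.7·0.60 = 224.478 sq m.
Required A₂ = 0.161·3382.39/1.64 = 332.052 sabins.
Absorption to add: 332.052 − 224.478 = 107.574 sabins.
Net gain per sq m: Δα = 0.67 − 0.01 = 0.66.
Panel area = 107.574 / 0.66 = 163.0 sq m.

163.0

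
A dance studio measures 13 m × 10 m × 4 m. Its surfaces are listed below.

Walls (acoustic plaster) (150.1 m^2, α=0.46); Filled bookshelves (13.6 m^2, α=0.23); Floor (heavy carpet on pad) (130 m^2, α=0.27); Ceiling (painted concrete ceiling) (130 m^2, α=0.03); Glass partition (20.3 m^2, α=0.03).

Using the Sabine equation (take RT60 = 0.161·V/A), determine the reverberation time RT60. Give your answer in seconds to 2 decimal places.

0.75 s

Summing Sᵢαᵢ: 69.046 + 3.128 + 35.100 + 3.900 + 0.609 → A = 111.783 sabins.
V = 13·10·4 = 520 m³.
Sabine: RT60 = 0.161 × 520 / 111.783 = 0.75 s.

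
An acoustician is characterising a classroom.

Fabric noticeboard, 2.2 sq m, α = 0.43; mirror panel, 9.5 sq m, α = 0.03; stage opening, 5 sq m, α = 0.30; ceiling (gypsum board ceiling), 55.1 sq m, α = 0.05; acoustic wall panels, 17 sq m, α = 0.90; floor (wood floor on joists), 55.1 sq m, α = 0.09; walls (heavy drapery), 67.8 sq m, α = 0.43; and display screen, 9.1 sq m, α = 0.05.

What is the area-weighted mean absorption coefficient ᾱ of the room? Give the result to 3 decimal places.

S = Σ Sᵢ = 2.2 + 9.5 + 5 + 55.1 + 17 + 55.1 + 67.8 + 9.1 = 220.8 sq m.
Σ(Sᵢαᵢ) = 2.2*0.43 + 9.5*0.03 + 5*0.30 + 55.1*0.05 + 17*0.90 + 55.1*0.09 + 67.8*0.43 + 9.1*0.05 = 55.354.
ᾱ = 55.354 / 220.8 = 0.251.

0.251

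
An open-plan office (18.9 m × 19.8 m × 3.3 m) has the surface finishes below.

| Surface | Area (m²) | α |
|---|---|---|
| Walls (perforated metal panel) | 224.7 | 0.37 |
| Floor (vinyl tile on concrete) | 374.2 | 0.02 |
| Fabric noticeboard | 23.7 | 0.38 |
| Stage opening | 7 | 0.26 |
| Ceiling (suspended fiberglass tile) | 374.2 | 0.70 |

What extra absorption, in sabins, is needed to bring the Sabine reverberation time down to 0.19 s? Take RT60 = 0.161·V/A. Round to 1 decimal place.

A₁ = Σ Sᵢαᵢ = 224.7×0.37 + 374.2×0.02 + 23.7×0.38 + 7×0.26 + 374.2×0.70 = 363.389 sabins.
V = 1234.926 m³. Required absorption A₂ = 0.161 × 1234.926 / 0.19 = 1046.437 sabins.
Additional absorption ΔA = 1046.437 − 363.389 = 683.0 sabins.

683.0 sabins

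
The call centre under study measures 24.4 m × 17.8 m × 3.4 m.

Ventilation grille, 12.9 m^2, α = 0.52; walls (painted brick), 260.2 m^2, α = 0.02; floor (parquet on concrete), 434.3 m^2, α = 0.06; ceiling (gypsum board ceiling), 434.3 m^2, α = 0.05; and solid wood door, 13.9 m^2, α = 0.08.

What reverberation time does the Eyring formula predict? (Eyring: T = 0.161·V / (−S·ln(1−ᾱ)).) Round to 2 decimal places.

S = Σ Sᵢ = 1155.6 m^2.
Σ(Sᵢαᵢ) = 12.9·0.52 + 260.2·0.02 + 434.3·0.06 + 434.3·0.05 + 13.9·0.08 = 60.797.
Mean coefficient ᾱ = A/S = 0.0526.
Eyring denominator: −S ln(1−ᾱ) = 62.442.
V = 24.4 × 17.8 × 3.4 = 1476.688 m³.
RT60 = 0.161 × 1476.688 / 62.442 = 3.81 s.

3.81 s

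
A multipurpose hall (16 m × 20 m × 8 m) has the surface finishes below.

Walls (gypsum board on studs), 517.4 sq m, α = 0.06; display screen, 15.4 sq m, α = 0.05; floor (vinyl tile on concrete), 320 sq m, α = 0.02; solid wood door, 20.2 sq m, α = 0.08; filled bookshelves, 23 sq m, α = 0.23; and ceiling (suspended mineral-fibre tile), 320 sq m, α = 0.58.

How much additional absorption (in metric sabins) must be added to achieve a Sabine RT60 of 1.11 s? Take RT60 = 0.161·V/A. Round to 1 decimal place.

Summing Sᵢαᵢ: 31.044 + 0.770 + 6.400 + 1.616 + 5.290 + 185.600 → A₁ = 230.720 sabins.
V = 2560 m³. Required absorption A₂ = 0.161 × 2560 / 1.11 = 371.315 sabins.
ΔA = A₂ − A₁ = 371.315 − 230.720 = 140.6 sabins.

140.6 sabins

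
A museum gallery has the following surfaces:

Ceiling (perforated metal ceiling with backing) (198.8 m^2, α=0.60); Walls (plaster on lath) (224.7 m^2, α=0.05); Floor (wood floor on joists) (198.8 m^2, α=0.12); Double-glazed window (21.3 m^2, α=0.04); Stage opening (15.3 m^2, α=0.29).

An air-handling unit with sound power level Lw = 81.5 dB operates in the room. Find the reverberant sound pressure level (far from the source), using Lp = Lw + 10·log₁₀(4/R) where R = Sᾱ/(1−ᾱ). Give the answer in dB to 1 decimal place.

64.3 dB

A = 159.660 sabins; S = 658.9 m^2.
ᾱ = 0.2423, so room constant R = A/(1−ᾱ) = 210.717 m^2.
Lp = 81.5 + 10·log₁₀(4/210.717) = 81.5 + (-17.22) = 64.3 dB.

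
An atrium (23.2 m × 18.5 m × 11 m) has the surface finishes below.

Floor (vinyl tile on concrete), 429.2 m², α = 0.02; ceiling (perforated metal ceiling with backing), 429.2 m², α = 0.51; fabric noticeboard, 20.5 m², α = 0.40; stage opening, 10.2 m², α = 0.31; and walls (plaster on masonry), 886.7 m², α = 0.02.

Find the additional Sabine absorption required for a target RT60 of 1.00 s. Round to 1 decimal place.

Total absorption A₁ = 429.2·0.02 + 429.2·0.51 + 20.5·0.40 + 10.2·0.31 + 886.7·0.02
  = 8.584 + 218.892 + 8.200 + 3.162 + 17.734 = 256.572 m² sabins.
Target A₂ = 0.161·4721.2/1.00 = 760.113 sabins (V = 4721.2 m³).
Shortfall: 760.113 − 256.572 = 503.5 sabins.

503.5 sabins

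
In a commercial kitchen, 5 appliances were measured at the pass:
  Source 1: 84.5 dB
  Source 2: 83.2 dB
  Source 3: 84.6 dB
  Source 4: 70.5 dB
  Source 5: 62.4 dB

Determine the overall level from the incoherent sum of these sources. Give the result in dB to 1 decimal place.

Σ 10^(Lᵢ/10) = 7.921e+08.
Back to dB: 10·log₁₀ Σ = 89.0 dB.

89.0 dB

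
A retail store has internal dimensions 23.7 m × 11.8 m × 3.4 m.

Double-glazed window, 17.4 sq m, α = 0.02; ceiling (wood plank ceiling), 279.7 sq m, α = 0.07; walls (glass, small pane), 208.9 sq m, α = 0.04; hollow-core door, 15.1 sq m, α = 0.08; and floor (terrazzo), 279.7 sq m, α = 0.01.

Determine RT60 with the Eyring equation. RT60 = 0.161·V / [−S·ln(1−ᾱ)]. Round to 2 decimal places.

4.65 seconds

S = Σ Sᵢ = 800.8 sq m.
Σ(Sᵢαᵢ) = 17.4·0.02 + 279.7·0.07 + 208.9·0.04 + 15.1·0.08 + 279.7·0.01 = 32.288.
ᾱ = 32.288 / 800.8 = 0.0403.
−S·ln(1−ᾱ) = −800.8 × ln(1 − 0.0403) = 32.941.
V = 23.7 × 11.8 × 3.4 = 950.844 m³.
T = 0.161·V/[−S·ln(1−ᾱ)] = 0.161·950.844/32.941 = 4.65 s.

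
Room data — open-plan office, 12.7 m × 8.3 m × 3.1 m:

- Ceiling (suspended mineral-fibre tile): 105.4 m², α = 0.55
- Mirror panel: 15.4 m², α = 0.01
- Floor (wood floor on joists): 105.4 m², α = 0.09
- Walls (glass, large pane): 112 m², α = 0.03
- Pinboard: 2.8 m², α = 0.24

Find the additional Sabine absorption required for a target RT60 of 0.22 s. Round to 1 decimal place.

Equivalent absorption area: A₁ = 105.4×0.55 + 15.4×0.01 + 105.4×0.09 + 112×0.03 + 2.8×0.24 = 71.642 m².
Target A₂ = 0.161·326.771/0.22 = 239.137 sabins (V = 326.771 m³).
Additional absorption ΔA = 239.137 − 71.642 = 167.5 sabins.

167.5 sabins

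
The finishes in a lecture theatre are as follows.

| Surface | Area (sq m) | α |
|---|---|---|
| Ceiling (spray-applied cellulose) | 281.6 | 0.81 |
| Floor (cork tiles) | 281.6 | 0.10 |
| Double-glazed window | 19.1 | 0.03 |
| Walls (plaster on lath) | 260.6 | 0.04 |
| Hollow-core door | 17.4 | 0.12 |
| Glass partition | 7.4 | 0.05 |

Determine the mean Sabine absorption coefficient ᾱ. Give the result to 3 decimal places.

0.311

S = Σ Sᵢ = 281.6 + 281.6 + 19.1 + 260.6 + 17.4 + 7.4 = 867.7 sq m.
Weighted sum Σ Sα = 269.711.
ᾱ = 269.711 / 867.7 = 0.311.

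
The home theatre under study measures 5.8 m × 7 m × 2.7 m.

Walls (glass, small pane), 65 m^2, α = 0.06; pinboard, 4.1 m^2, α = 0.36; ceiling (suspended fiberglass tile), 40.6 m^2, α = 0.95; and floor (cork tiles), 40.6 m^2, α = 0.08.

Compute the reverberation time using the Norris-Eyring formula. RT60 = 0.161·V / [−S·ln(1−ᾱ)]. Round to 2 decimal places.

0.31 s

Total surface area S = 65 + 4.1 + 40.6 + 40.6 = 150.3 m^2.
Absorption A = 65·0.06 + 4.1·0.36 + 40.6·0.95 + 40.6·0.08 = 47.194 sabins.
Mean coefficient ᾱ = A/S = 0.3140.
Eyring denominator: −S ln(1−ᾱ) = 56.645.
V = 5.8 × 7 × 2.7 = 109.62 m³.
RT60 = 0.161 × 109.62 / 56.645 = 0.31 s.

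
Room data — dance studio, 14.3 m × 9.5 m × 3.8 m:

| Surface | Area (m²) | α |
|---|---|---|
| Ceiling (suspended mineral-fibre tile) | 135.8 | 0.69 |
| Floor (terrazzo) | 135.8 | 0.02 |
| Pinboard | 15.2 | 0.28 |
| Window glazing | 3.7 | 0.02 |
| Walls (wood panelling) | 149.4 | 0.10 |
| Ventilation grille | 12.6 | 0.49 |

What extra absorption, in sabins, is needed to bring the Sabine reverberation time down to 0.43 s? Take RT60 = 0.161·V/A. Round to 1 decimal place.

71.4 sabins

Equivalent absorption area: A₁ = 135.8*0.69 + 135.8*0.02 + 15.2*0.28 + 3.7*0.02 + 149.4*0.10 + 12.6*0.49 = 121.862 m².
Target A₂ = 0.161·516.23/0.43 = 193.286 sabins (V = 516.23 m³).
Additional absorption ΔA = 193.286 − 121.862 = 71.4 sabins.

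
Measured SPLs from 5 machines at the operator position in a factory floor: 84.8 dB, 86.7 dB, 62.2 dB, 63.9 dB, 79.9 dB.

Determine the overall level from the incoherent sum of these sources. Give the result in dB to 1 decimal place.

Sum in the linear (power) domain: Σ 10^(Lᵢ/10) = 10^(84.8/10) + 10^(86.7/10) + 10^(62.2/10) + 10^(63.9/10) + 10^(79.9/10) = 8.716e+08.
Combined level = 10 log₁₀(8.716e+08) = 89.4 dB.

89.4 dB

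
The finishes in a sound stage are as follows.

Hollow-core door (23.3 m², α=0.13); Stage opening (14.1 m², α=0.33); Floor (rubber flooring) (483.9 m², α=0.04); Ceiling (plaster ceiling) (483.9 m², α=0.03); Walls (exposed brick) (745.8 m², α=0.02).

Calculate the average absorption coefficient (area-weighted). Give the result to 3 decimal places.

0.032

Total surface area S = 1751.0 m².
Σ(Sᵢαᵢ) = 23.3·0.13 + 14.1·0.33 + 483.9·0.04 + 483.9·0.03 + 745.8·0.02 = 56.471.
ᾱ = 56.471 / 1751.0 = 0.032.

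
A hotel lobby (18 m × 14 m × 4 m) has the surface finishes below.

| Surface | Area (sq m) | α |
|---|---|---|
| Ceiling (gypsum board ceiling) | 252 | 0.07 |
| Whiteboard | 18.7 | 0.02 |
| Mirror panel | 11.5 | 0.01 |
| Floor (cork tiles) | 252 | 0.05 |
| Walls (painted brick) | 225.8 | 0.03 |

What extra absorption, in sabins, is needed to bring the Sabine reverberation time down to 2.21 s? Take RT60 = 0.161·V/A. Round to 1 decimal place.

A₁ = Σ Sᵢαᵢ = 252*0.07 + 18.7*0.02 + 11.5*0.01 + 252*0.05 + 225.8*0.03 = 37.503 sabins.
Target A₂ = 0.161·1008/2.21 = 73.433 sabins (V = 1008 m³).
Additional absorption ΔA = 73.433 − 37.503 = 35.9 sabins.

35.9 sabins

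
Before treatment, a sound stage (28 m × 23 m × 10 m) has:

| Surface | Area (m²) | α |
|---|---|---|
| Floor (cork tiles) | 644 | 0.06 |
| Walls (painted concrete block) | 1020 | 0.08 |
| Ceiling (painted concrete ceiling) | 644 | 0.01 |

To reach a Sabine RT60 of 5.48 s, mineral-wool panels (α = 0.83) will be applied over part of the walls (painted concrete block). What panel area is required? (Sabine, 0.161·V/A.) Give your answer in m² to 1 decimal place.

83.4

A₁ = Σ Sᵢαᵢ = 644·0.06 + 1020·0.08 + 644·0.01 = 126.680 sabins.
Required A₂ = 0.161·6440/5.48 = 189.204 sabins.
Absorption to add: 189.204 − 126.680 = 62.524 sabins.
Net gain per m²: Δα = 0.83 − 0.08 = 0.75.
Area = ΔA/Δα = 62.524/0.75 = 83.4 m².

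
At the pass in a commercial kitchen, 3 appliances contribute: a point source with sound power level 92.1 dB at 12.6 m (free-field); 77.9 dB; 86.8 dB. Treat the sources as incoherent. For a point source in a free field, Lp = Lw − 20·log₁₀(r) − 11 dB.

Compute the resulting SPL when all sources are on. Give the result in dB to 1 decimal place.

87.3 dB

Source at 12.6 m: Lp = 92.1 − 20·log₁₀(12.6) − 11 = 59.1 dB.
Converting to relative power and adding: 10^(59.1/10) + 10^(77.9/10) + 10^(86.8/10) = 5.411e+08.
Back to dB: 10·log₁₀ Σ = 87.3 dB.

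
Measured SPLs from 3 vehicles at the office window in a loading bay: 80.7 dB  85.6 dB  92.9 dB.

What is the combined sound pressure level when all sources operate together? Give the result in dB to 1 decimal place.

Σ 10^(Lᵢ/10) = 2.43e+09.
Combined level = 10 log₁₀(2.43e+09) = 93.9 dB.

93.9 dB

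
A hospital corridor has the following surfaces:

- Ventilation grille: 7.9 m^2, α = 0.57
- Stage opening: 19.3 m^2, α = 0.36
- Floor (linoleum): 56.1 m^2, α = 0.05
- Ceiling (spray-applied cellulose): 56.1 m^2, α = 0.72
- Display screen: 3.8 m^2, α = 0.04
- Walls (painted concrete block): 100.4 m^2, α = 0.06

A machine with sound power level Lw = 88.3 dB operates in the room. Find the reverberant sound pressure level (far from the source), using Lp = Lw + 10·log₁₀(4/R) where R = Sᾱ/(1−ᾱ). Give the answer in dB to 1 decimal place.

Σ(Sᵢαᵢ) = 7.9×0.57 + 19.3×0.36 + 56.1×0.05 + 56.1×0.72 + 3.8×0.04 + 100.4×0.06 = 60.824; total area S = 243.6 m^2.
ᾱ = 60.824/243.6 = 0.2497; R = Sᾱ/(1−ᾱ) = 60.824/(1−0.2497) = 81.066 m^2.
Lp = 88.3 + 10·log₁₀(4/81.066) = 88.3 + (-13.07) = 75.2 dB.

75.2 dB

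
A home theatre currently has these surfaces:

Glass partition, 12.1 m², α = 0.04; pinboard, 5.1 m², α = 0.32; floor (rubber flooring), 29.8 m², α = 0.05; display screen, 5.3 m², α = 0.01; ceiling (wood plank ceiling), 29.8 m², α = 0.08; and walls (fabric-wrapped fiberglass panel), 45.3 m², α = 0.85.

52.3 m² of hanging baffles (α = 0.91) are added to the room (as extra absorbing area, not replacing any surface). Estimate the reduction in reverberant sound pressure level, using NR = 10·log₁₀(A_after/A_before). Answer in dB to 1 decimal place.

3.2 dB

Equivalent absorption area: A_before = 12.1*0.04 + 5.1*0.32 + 29.8*0.05 + 5.3*0.01 + 29.8*0.08 + 45.3*0.85 = 44.548 m².
Added absorption = 52.3 × 0.91 = 47.593 sabins.
New total A_after = 92.141 sabins.
Reduction = 10 log₁₀(A_after/A_before) = 10 log₁₀(2.0684) = 3.2 dB.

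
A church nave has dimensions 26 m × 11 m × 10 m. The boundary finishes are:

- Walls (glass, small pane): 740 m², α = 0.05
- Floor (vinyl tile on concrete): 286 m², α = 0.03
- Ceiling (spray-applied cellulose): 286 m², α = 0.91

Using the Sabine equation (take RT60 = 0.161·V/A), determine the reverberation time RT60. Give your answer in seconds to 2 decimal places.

Summing Sᵢαᵢ: 37.000 + 8.580 + 260.260 → A = 305.840 sabins.
Room volume: 2860 m³.
T = 0.161 V/A = 0.161·2860/305.840 = 1.51 s.

1.51 sec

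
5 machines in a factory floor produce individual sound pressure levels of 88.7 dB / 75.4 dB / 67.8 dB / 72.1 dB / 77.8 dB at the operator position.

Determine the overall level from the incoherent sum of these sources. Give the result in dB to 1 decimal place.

89.3 dB

Σ 10^(Lᵢ/10) = 8.585e+08.
L_total = 10·log₁₀(8.585e+08) = 89.3 dB.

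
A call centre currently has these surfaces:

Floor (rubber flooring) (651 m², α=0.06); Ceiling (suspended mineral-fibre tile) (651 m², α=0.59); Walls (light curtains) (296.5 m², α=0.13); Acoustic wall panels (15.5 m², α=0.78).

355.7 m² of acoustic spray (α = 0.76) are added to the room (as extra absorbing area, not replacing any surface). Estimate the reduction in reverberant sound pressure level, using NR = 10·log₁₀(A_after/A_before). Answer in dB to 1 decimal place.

Equivalent absorption area: A_before = 651·0.06 + 651·0.59 + 296.5·0.13 + 15.5·0.78 = 473.785 m².
Treatment contributes 355.7·0.76 = 270.332 sabins.
New total A_after = 744.117 sabins.
Reduction = 10 log₁₀(A_after/A_before) = 10 log₁₀(1.5706) = 2.0 dB.

2.0 dB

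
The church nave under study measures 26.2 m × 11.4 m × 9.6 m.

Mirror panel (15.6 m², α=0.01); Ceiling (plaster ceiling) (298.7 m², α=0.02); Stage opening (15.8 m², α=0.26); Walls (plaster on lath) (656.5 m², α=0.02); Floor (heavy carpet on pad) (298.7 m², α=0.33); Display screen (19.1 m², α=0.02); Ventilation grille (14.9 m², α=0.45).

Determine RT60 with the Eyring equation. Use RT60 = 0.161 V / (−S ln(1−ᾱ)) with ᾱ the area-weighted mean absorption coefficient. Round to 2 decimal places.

Total surface area S = 15.6 + 298.7 + 15.8 + 656.5 + 298.7 + 19.1 + 14.9 = 1319.3 m².
Σ(Sᵢαᵢ) = 15.6×0.01 + 298.7×0.02 + 15.8×0.26 + 656.5×0.02 + 298.7×0.33 + 19.1×0.02 + 14.9×0.45 = 129.026.
Mean coefficient ᾱ = A/S = 0.0978.
−S·ln(1−ᾱ) = −1319.3 × ln(1 − 0.0978) = 135.781.
V = 26.2 × 11.4 × 9.6 = 2867.328 m³.
RT60 = 0.161 × 2867.328 / 135.781 = 3.40 s.

3.40 seconds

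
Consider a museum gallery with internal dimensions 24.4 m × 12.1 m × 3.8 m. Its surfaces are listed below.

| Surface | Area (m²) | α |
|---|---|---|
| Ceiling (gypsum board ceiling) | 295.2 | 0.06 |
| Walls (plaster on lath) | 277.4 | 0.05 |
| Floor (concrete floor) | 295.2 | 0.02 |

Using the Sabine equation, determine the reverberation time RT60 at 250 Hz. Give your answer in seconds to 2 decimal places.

4.82 s

A = Σ Sᵢαᵢ = 295.2*0.06 + 277.4*0.05 + 295.2*0.02 = 37.486 sabins.
Volume V = 24.4 × 12.1 × 3.8 = 1121.912 m³.
RT60 = 0.161 · V / A = 0.161 × 1121.912 / 37.486 = 4.82 s.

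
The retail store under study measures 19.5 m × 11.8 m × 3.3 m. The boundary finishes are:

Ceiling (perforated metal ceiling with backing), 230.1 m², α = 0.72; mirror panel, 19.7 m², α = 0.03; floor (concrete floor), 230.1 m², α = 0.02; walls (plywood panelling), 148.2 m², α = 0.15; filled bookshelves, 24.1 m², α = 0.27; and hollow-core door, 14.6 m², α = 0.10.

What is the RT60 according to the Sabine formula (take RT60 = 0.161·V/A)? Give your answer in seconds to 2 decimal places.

0.61 s

Summing Sᵢαᵢ: 165.672 + 0.591 + 4.602 + 22.230 + 6.507 + 1.460 → A = 201.062 sabins.
Volume V = 19.5 × 11.8 × 3.3 = 759.33 m³.
T = 0.161 V/A = 0.161·759.33/201.062 = 0.61 s.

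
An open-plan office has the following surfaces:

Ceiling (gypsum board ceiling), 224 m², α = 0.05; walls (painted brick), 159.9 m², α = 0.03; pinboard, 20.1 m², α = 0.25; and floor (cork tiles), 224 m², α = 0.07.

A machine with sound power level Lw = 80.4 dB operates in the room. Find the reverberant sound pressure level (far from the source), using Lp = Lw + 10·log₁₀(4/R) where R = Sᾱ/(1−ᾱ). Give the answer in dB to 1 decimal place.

70.5 dB

A = 36.702 sabins; S = 628.0 m².
ᾱ = 0.0584, so room constant R = A/(1−ᾱ) = 38.978 m².
Lp = 80.4 + 10·log₁₀(4/38.978) = 80.4 + (-9.89) = 70.5 dB.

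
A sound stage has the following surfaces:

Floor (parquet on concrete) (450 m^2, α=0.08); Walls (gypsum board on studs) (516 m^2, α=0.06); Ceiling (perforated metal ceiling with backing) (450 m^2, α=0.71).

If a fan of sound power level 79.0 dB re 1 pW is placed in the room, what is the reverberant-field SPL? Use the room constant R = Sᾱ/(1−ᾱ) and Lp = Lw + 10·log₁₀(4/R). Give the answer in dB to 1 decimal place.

57.8 dB

A = 386.460 sabins; S = 1416.0 m^2.
ᾱ = 0.2729, so room constant R = A/(1−ᾱ) = 531.509 m^2.
Lp = Lw + 10 log₁₀(4/R) = 79.0 -21.23 = 57.8 dB.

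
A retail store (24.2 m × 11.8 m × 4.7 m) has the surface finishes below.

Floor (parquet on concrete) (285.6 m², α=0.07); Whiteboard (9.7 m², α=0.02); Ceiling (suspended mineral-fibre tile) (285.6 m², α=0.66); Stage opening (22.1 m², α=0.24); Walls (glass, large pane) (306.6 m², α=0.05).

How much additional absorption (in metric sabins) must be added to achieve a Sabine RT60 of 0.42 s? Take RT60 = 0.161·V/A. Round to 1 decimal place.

285.2 sabins

Equivalent absorption area: A₁ = 285.6×0.07 + 9.7×0.02 + 285.6×0.66 + 22.1×0.24 + 306.6×0.05 = 229.316 m².
For T = 0.42 s, need A₂ = 0.161·V/T = 0.161·1342.132/0.42 = 514.484 sabins.
ΔA = A₂ − A₁ = 514.484 − 229.316 = 285.2 sabins.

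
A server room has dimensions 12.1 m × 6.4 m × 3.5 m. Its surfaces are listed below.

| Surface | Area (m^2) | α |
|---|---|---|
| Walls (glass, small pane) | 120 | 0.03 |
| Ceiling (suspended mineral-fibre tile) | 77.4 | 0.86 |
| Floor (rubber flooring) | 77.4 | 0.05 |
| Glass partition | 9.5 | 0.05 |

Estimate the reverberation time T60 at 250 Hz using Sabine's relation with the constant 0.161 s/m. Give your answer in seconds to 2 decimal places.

Total absorption A = 120×0.03 + 77.4×0.86 + 77.4×0.05 + 9.5×0.05
  = 3.600 + 66.564 + 3.870 + 0.475 = 74.509 m^2 sabins.
V = 12.1·6.4·3.5 = 271.04 m³.
RT60 = 0.161 · V / A = 0.161 × 271.04 / 74.509 = 0.59 s.

0.59 seconds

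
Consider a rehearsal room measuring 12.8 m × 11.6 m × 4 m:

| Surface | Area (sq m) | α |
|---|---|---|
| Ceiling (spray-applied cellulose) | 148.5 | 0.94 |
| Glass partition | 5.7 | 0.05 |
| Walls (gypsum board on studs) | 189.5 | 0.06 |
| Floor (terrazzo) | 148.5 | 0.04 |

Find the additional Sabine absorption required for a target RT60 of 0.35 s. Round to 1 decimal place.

Total absorption A₁ = 148.5×0.94 + 5.7×0.05 + 189.5×0.06 + 148.5×0.04
  = 139.590 + 0.285 + 11.370 + 5.940 = 157.185 sq m sabins.
For T = 0.35 s, need A₂ = 0.161·V/T = 0.161·593.92/0.35 = 273.203 sabins.
Additional absorption ΔA = 273.203 − 157.185 = 116.0 sabins.

116.0 sabins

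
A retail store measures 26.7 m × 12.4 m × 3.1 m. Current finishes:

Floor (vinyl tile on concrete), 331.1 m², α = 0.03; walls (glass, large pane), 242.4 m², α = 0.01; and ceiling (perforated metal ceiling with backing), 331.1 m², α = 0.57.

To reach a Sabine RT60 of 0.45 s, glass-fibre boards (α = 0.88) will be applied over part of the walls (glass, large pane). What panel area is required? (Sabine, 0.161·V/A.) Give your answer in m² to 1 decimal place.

A₁ = Σ Sᵢαᵢ = 331.1*0.03 + 242.4*0.01 + 331.1*0.57 = 201.084 sabins.
Required A₂ = 0.161·1026.348/0.45 = 367.205 sabins.
Absorption to add: 367.205 − 201.084 = 166.121 sabins.
Net gain per m²: Δα = 0.88 − 0.01 = 0.87.
Panel area = 166.121 / 0.87 = 190.9 m².

190.9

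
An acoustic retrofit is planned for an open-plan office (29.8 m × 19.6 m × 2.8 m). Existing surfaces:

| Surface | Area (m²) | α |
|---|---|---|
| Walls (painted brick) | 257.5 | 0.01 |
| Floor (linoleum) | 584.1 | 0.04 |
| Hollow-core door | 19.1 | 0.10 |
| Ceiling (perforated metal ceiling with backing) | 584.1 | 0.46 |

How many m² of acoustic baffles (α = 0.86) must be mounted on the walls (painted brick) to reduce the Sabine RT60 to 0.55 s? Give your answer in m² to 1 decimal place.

214.4

Equivalent absorption area: A₁ = 257.5×0.01 + 584.1×0.04 + 19.1×0.10 + 584.1×0.46 = 296.535 m².
V = 1635.424 m³. Target absorption A₂ = 0.161 × 1635.424 / 0.55 = 478.733 sabins.
ΔA needed = 478.733 − 296.535 = 182.198 sabins.
Net gain per m²: Δα = 0.86 − 0.01 = 0.85.
Panel area = 182.198 / 0.85 = 214.4 m².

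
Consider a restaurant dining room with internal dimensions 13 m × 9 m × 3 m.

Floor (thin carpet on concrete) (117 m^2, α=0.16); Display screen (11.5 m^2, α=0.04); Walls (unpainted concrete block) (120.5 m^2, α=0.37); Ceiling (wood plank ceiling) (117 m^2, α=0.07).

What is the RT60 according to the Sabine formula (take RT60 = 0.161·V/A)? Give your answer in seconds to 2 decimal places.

Equivalent absorption area: A = 117·0.16 + 11.5·0.04 + 120.5·0.37 + 117·0.07 = 71.955 m^2.
Volume V = 13 × 9 × 3 = 351 m³.
RT60 = 0.161 · V / A = 0.161 × 351 / 71.955 = 0.79 s.

0.79 s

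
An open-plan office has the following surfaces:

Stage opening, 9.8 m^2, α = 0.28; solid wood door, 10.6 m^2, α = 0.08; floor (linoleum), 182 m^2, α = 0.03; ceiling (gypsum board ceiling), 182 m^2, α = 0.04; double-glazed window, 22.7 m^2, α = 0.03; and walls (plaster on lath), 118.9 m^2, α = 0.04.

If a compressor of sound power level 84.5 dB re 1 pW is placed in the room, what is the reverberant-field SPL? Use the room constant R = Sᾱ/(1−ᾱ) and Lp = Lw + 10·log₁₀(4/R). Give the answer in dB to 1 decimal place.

A = 21.769 sabins; S = 526.0 m^2.
ᾱ = 0.0414, so room constant R = A/(1−ᾱ) = 22.709 m^2.
Lp = Lw + 10 log₁₀(4/R) = 84.5 -7.54 = 77.0 dB.

77.0 dB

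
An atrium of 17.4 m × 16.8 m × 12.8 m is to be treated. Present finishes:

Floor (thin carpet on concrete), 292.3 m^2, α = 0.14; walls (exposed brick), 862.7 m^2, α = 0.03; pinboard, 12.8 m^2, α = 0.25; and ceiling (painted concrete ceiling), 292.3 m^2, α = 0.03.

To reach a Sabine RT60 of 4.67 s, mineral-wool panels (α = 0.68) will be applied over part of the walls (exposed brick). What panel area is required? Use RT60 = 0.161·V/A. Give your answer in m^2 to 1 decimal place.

Equivalent absorption area: A₁ = 292.3·0.14 + 862.7·0.03 + 12.8·0.25 + 292.3·0.03 = 78.772 m^2.
Required A₂ = 0.161·3741.696/4.67 = 128.996 sabins.
Absorption to add: 128.996 − 78.772 = 50.224 sabins.
Each m^2 of panel replacing the walls (exposed brick) adds (0.68 − 0.03) = 0.65 sabins.
Panel area = 50.224 / 0.65 = 77.3 m^2.

77.3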